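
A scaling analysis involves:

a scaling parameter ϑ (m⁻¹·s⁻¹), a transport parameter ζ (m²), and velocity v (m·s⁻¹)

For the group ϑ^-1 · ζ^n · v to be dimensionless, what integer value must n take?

-1

Balance the L exponent: (2)·n from ζ, plus −(-1) + (1) = 2 from the rest, must sum to zero.
2n + 2 = 0, so n = -1.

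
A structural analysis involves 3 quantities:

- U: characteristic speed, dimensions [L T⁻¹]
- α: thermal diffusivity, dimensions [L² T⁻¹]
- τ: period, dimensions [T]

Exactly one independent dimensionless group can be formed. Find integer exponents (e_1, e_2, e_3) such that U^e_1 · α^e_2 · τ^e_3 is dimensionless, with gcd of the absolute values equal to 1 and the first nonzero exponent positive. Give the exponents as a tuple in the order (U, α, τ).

L: e_1·(1) + e_2·(2) + e_3·(0) = 0
T: e_1·(-1) + e_2·(-1) + e_3·(1) = 0
Solving this homogeneous linear system for the smallest-integer solution (first nonzero entry positive) gives (2, -1, 1).

(2, -1, 1)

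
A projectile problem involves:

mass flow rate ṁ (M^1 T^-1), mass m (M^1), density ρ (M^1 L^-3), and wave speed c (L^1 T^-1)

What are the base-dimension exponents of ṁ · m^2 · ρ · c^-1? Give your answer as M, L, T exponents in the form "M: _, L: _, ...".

Collect each base-dimension exponent across the product:
  M: (1) + 2·(1) + (1) − (0) = 4
  L: (0) + 2·(0) + (-3) − (1) = -4
  T: (-1) + 2·(0) + (0) − (-1) = 0
So the dimensions are [M⁴ L⁻⁴].

M: 4, L: -4, T: 0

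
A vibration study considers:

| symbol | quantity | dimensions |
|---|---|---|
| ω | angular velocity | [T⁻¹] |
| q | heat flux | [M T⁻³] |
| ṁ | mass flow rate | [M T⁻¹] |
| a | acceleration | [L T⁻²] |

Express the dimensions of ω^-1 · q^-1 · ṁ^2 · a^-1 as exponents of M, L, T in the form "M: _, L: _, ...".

M: 1, L: -1, T: 4

Collect each base-dimension exponent across the product:
  M: −(0) − (1) + 2·(1) − (0) = 1
  L: −(0) − (0) + 2·(0) − (1) = -1
  T: −(-1) − (-3) + 2·(-1) − (-2) = 4
So the dimensions are [M L⁻¹ T⁴].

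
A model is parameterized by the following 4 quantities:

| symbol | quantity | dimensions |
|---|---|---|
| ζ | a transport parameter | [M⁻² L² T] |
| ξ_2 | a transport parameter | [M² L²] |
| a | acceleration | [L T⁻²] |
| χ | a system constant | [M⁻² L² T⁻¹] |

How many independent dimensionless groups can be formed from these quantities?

There are 4 variables and 3 base dimensions (M, L, T).
The dimension matrix has rank 3.
Independent dimensionless groups: 4 − 3 = 1.

1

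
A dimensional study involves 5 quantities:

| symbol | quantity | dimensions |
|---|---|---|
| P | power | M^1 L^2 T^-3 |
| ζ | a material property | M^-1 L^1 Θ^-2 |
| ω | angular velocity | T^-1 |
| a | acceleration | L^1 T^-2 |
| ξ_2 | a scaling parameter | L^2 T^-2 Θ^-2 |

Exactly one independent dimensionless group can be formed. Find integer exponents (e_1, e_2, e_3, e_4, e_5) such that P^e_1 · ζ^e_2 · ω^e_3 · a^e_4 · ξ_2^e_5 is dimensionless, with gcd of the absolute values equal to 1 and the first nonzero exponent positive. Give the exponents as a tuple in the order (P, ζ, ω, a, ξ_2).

M: e_1·(1) + e_2·(-1) + e_3·(0) + e_4·(0) + e_5·(0) = 0
L: e_1·(2) + e_2·(1) + e_3·(0) + e_4·(1) + e_5·(2) = 0
T: e_1·(-3) + e_2·(0) + e_3·(-1) + e_4·(-2) + e_5·(-2) = 0
Θ: e_1·(0) + e_2·(-2) + e_3·(0) + e_4·(0) + e_5·(-2) = 0
Solving this homogeneous linear system for the smallest-integer solution (first nonzero entry positive) gives (1, 1, 1, -1, -1).

(1, 1, 1, -1, -1)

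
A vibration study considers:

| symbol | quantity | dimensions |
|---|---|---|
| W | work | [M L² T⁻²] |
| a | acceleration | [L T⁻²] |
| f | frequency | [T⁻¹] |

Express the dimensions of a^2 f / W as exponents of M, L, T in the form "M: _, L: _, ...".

Collect each base-dimension exponent across the product:
  M: −(1) + 2·(0) + (0) = -1
  L: −(2) + 2·(1) + (0) = 0
  T: −(-2) + 2·(-2) + (-1) = -3
So the dimensions are [M⁻¹ T⁻³].

M: -1, L: 0, T: -3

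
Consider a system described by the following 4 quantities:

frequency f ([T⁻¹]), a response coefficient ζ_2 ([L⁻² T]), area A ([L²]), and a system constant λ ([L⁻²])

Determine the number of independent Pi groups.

2

There are 4 variables and 2 base dimensions (L, T).
The dimension matrix has rank 2.
Independent dimensionless groups: 4 − 2 = 2.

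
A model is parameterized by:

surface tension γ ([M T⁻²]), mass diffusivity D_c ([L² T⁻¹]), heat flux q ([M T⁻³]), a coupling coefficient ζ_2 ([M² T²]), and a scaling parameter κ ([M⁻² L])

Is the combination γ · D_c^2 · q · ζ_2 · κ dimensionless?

no

Sum the exponent of each base dimension across the product:
  M: [γ]_M + 2·[D_c]_M + [q]_M + [ζ_2]_M + [κ]_M = (1) + 2·(0) + (1) + (2) + (-2) = 2
  L: [γ]_L + 2·[D_c]_L + [q]_L + [ζ_2]_L + [κ]_L = (0) + 2·(2) + (0) + (0) + (1) = 5
  T: [γ]_T + 2·[D_c]_T + [q]_T + [ζ_2]_T + [κ]_T = (-2) + 2·(-1) + (-3) + (2) + (0) = -5
Net dimensions [M² L⁵ T⁻⁵] ≠ [1] — not dimensionless.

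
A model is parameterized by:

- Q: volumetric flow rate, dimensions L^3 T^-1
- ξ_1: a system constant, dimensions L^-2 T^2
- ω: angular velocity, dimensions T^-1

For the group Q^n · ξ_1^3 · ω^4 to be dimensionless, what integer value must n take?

2

Balance the L exponent: (3)·n from Q, plus 3·(-2) + 4·(0) = -6 from the rest, must sum to zero.
3n − 6 = 0, so n = 2.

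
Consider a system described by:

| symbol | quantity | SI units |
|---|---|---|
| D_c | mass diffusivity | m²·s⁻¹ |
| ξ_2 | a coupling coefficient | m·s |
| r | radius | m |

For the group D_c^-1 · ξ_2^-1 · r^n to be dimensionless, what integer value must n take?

Balance the L exponent: (1)·n from r, plus −(2) − (1) = -3 from the rest, must sum to zero.
n − 3 = 0, so n = 3.

3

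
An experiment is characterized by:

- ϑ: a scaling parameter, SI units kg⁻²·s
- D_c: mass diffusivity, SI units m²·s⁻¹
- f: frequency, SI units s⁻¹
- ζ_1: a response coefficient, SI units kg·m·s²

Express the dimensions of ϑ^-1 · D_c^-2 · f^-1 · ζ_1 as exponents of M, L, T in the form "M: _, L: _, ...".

Collect each base-dimension exponent across the product:
  M: −(-2) − 2·(0) − (0) + (1) = 3
  L: −(0) − 2·(2) − (0) + (1) = -3
  T: −(1) − 2·(-1) − (-1) + (2) = 4
So the dimensions are [M³ L⁻³ T⁴].

M: 3, L: -3, T: 4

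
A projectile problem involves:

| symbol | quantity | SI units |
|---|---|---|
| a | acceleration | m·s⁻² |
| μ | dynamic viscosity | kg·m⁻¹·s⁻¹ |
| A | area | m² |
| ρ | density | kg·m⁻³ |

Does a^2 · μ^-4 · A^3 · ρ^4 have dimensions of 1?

Sum the exponent of each base dimension across the product:
  M: 2·[a]_M − 4·[μ]_M + 3·[A]_M + 4·[ρ]_M = 2·(0) − 4·(1) + 3·(0) + 4·(1) = 0
  L: 2·[a]_L − 4·[μ]_L + 3·[A]_L + 4·[ρ]_L = 2·(1) − 4·(-1) + 3·(2) + 4·(-3) = 0
  T: 2·[a]_T − 4·[μ]_T + 3·[A]_T + 4·[ρ]_T = 2·(-2) − 4·(-1) + 3·(0) + 4·(0) = 0
All base exponents vanish — dimensionless.

yes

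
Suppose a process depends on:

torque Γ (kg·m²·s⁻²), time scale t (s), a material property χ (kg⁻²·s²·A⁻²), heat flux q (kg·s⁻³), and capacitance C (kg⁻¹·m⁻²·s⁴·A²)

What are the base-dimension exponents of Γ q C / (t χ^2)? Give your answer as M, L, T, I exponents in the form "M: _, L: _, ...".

M: 5, L: 0, T: -6, I: 6

Collect each base-dimension exponent across the product:
  M: (1) − (0) − 2·(-2) + (1) + (-1) = 5
  L: (2) − (0) − 2·(0) + (0) + (-2) = 0
  T: (-2) − (1) − 2·(2) + (-3) + (4) = -6
  I: (0) − (0) − 2·(-2) + (0) + (2) = 6
So the dimensions are [M⁵ T⁻⁶ I⁶].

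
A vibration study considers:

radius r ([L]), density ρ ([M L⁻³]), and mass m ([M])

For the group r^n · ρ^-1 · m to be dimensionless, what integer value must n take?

Balance the L exponent: (1)·n from r, plus −(-3) + (0) = 3 from the rest, must sum to zero.
n + 3 = 0, so n = -3.

-3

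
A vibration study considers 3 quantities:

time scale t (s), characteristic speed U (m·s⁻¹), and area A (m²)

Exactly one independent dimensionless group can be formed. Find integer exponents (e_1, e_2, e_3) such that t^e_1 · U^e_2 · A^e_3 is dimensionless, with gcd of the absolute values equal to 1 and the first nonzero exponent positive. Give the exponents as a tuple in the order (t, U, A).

L: e_1·(0) + e_2·(1) + e_3·(2) = 0
T: e_1·(1) + e_2·(-1) + e_3·(0) = 0
Solving this homogeneous linear system for the smallest-integer solution (first nonzero entry positive) gives (2, 2, -1).

(2, 2, -1)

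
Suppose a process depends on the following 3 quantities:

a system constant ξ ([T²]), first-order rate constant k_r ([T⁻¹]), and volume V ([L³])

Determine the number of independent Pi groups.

There are 3 variables and 2 base dimensions (L, T).
The dimension matrix has rank 2.
Independent dimensionless groups: 3 − 2 = 1.

1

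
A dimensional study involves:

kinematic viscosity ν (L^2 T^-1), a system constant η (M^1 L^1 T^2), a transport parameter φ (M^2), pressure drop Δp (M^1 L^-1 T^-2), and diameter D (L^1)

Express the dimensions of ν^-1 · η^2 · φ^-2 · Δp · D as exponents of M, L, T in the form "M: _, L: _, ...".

Collect each base-dimension exponent across the product:
  M: −(0) + 2·(1) − 2·(2) + (1) + (0) = -1
  L: −(2) + 2·(1) − 2·(0) + (-1) + (1) = 0
  T: −(-1) + 2·(2) − 2·(0) + (-2) + (0) = 3
So the dimensions are [M⁻¹ T³].

M: -1, L: 0, T: 3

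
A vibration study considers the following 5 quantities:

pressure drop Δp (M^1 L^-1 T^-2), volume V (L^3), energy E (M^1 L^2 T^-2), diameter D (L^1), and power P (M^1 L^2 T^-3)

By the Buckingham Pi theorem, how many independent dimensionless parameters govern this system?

There are 5 variables and 3 base dimensions (M, L, T).
The dimension matrix has rank 3.
Independent dimensionless groups: 5 − 3 = 2.

2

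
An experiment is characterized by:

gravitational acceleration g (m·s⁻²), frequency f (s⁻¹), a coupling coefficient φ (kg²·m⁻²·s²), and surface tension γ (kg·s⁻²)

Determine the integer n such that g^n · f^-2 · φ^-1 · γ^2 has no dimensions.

-2

Balance the L exponent: (1)·n from g, plus −2·(0) − (-2) + 2·(0) = 2 from the rest, must sum to zero.
n + 2 = 0, so n = -2.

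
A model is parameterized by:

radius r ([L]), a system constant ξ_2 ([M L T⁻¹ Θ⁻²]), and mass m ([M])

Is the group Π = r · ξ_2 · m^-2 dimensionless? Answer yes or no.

Sum the exponent of each base dimension across the product:
  M: [r]_M + [ξ_2]_M − 2·[m]_M = (0) + (1) − 2·(1) = -1
  L: [r]_L + [ξ_2]_L − 2·[m]_L = (1) + (1) − 2·(0) = 2
  T: [r]_T + [ξ_2]_T − 2·[m]_T = (0) + (-1) − 2·(0) = -1
  Θ: [r]_Θ + [ξ_2]_Θ − 2·[m]_Θ = (0) + (-2) − 2·(0) = -2
Net dimensions [M⁻¹ L² T⁻¹ Θ⁻²] ≠ [1] — not dimensionless.

no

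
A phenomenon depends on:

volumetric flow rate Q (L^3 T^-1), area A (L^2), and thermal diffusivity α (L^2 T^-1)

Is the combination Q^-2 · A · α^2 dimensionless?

yes

Sum the exponent of each base dimension across the product:
  M: −2·[Q]_M + [A]_M + 2·[α]_M = −2·(0) + (0) + 2·(0) = 0
  L: −2·[Q]_L + [A]_L + 2·[α]_L = −2·(3) + (2) + 2·(2) = 0
  T: −2·[Q]_T + [A]_T + 2·[α]_T = −2·(-1) + (0) + 2·(-1) = 0
All base exponents vanish — dimensionless.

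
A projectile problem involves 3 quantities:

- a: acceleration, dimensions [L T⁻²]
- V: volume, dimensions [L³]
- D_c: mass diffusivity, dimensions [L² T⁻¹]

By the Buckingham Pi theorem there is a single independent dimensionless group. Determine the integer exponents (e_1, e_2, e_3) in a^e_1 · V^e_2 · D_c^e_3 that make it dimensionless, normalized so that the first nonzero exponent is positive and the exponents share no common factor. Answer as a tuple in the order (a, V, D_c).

L: e_1·(1) + e_2·(3) + e_3·(2) = 0
T: e_1·(-2) + e_2·(0) + e_3·(-1) = 0
Solving this homogeneous linear system for the smallest-integer solution (first nonzero entry positive) gives (1, 1, -2).

(1, 1, -2)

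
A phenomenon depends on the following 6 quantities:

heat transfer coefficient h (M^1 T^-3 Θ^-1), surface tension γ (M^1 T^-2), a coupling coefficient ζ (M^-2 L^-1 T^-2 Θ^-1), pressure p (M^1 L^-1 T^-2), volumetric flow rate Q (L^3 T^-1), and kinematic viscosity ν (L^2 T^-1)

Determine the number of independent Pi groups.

2

There are 6 variables and 4 base dimensions (M, L, T, Θ).
The dimension matrix has rank 4.
Independent dimensionless groups: 6 − 4 = 2.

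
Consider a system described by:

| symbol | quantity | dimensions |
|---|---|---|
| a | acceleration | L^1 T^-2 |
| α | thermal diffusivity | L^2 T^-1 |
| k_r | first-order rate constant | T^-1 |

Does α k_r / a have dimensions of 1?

Sum the exponent of each base dimension across the product:
  L: −[a]_L + [α]_L + [k_r]_L = −(1) + (2) + (0) = 1
  T: −[a]_T + [α]_T + [k_r]_T = −(-2) + (-1) + (-1) = 0
Net dimensions [L] ≠ [1] — not dimensionless.

no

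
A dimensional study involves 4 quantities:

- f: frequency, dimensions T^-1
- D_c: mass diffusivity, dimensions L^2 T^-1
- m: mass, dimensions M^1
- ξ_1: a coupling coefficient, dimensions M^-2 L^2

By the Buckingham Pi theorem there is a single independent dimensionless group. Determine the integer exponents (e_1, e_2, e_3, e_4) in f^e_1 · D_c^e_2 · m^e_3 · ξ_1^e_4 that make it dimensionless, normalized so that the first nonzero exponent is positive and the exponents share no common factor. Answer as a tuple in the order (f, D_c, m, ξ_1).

M: e_1·(0) + e_2·(0) + e_3·(1) + e_4·(-2) = 0
L: e_1·(0) + e_2·(2) + e_3·(0) + e_4·(2) = 0
T: e_1·(-1) + e_2·(-1) + e_3·(0) + e_4·(0) = 0
Solving this homogeneous linear system for the smallest-integer solution (first nonzero entry positive) gives (1, -1, 2, 1).

(1, -1, 2, 1)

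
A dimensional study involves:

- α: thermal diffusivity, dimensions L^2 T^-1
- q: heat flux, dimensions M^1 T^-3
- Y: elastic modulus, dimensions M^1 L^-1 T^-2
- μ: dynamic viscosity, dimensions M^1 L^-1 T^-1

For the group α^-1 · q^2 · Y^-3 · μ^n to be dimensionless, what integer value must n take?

1

Balance the M exponent: (1)·n from μ, plus −(0) + 2·(1) − 3·(1) = -1 from the rest, must sum to zero.
n − 1 = 0, so n = 1.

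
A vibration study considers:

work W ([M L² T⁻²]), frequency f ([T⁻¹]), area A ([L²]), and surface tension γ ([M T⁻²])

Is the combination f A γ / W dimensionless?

Sum the exponent of each base dimension across the product:
  M: −[W]_M + [f]_M + [A]_M + [γ]_M = −(1) + (0) + (0) + (1) = 0
  L: −[W]_L + [f]_L + [A]_L + [γ]_L = −(2) + (0) + (2) + (0) = 0
  T: −[W]_T + [f]_T + [A]_T + [γ]_T = −(-2) + (-1) + (0) + (-2) = -1
Net dimensions [T⁻¹] ≠ [1] — not dimensionless.

no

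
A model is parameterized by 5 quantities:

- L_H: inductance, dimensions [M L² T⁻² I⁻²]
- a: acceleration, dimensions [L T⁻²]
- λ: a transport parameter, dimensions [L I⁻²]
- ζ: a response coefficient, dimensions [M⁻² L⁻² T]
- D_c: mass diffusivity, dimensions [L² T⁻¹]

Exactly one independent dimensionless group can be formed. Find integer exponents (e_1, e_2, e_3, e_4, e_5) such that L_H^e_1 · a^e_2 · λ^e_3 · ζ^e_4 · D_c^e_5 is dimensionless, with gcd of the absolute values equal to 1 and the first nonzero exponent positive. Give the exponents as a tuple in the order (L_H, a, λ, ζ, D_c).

(2, -2, -2, 1, 1)

M: e_1·(1) + e_2·(0) + e_3·(0) + e_4·(-2) + e_5·(0) = 0
L: e_1·(2) + e_2·(1) + e_3·(1) + e_4·(-2) + e_5·(2) = 0
T: e_1·(-2) + e_2·(-2) + e_3·(0) + e_4·(1) + e_5·(-1) = 0
I: e_1·(-2) + e_2·(0) + e_3·(-2) + e_4·(0) + e_5·(0) = 0
Solving this homogeneous linear system for the smallest-integer solution (first nonzero entry positive) gives (2, -2, -2, 1, 1).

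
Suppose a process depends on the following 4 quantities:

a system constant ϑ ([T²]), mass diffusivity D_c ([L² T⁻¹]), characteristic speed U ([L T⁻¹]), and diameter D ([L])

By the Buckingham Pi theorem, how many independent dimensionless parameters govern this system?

There are 4 variables and 2 base dimensions (L, T).
The dimension matrix has rank 2.
Independent dimensionless groups: 4 − 2 = 2.

2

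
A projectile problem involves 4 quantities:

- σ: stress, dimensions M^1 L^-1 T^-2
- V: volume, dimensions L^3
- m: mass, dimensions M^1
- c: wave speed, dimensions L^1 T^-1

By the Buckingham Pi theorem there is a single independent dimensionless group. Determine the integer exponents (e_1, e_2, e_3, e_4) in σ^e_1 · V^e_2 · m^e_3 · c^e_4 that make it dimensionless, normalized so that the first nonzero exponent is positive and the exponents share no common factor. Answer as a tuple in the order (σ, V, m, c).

(1, 1, -1, -2)

M: e_1·(1) + e_2·(0) + e_3·(1) + e_4·(0) = 0
L: e_1·(-1) + e_2·(3) + e_3·(0) + e_4·(1) = 0
T: e_1·(-2) + e_2·(0) + e_3·(0) + e_4·(-1) = 0
Solving this homogeneous linear system for the smallest-integer solution (first nonzero entry positive) gives (1, 1, -1, -2).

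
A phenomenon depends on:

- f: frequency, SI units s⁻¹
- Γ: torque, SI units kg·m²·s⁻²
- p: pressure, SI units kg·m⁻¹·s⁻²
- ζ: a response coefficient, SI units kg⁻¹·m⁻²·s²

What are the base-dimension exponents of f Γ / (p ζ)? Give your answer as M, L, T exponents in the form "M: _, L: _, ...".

Collect each base-dimension exponent across the product:
  M: (0) + (1) − (1) − (-1) = 1
  L: (0) + (2) − (-1) − (-2) = 5
  T: (-1) + (-2) − (-2) − (2) = -3
So the dimensions are [M L⁵ T⁻³].

M: 1, L: 5, T: -3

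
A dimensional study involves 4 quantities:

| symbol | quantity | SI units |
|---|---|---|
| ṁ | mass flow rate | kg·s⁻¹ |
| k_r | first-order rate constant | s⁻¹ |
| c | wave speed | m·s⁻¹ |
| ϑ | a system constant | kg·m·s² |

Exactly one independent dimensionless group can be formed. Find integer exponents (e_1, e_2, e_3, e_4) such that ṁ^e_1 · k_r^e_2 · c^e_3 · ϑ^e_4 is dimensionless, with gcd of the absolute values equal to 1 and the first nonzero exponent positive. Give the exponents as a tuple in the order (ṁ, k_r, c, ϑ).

(1, -4, 1, -1)

M: e_1·(1) + e_2·(0) + e_3·(0) + e_4·(1) = 0
L: e_1·(0) + e_2·(0) + e_3·(1) + e_4·(1) = 0
T: e_1·(-1) + e_2·(-1) + e_3·(-1) + e_4·(2) = 0
Solving this homogeneous linear system for the smallest-integer solution (first nonzero entry positive) gives (1, -4, 1, -1).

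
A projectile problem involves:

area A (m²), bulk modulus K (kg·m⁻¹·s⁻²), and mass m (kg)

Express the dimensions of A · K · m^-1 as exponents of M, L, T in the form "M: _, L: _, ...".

Collect each base-dimension exponent across the product:
  M: (0) + (1) − (1) = 0
  L: (2) + (-1) − (0) = 1
  T: (0) + (-2) − (0) = -2
So the dimensions are [L T⁻²].

M: 0, L: 1, T: -2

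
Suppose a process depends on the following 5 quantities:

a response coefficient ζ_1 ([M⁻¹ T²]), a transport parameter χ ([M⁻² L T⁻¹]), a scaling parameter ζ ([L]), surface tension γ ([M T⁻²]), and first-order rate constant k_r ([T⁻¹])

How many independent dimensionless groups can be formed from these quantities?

There are 5 variables and 3 base dimensions (M, L, T).
The dimension matrix has rank 3.
Independent dimensionless groups: 5 − 3 = 2.

2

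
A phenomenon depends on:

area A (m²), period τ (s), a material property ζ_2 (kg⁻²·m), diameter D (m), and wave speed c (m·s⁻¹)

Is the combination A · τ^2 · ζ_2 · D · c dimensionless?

Sum the exponent of each base dimension across the product:
  M: [A]_M + 2·[τ]_M + [ζ_2]_M + [D]_M + [c]_M = (0) + 2·(0) + (-2) + (0) + (0) = -2
  L: [A]_L + 2·[τ]_L + [ζ_2]_L + [D]_L + [c]_L = (2) + 2·(0) + (1) + (1) + (1) = 5
  T: [A]_T + 2·[τ]_T + [ζ_2]_T + [D]_T + [c]_T = (0) + 2·(1) + (0) + (0) + (-1) = 1
Net dimensions [M⁻² L⁵ T] ≠ [1] — not dimensionless.

no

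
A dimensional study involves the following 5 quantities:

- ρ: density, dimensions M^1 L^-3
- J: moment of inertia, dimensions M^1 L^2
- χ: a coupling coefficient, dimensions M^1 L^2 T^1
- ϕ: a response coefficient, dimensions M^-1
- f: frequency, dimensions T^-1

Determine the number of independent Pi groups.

There are 5 variables and 3 base dimensions (M, L, T).
The dimension matrix has rank 3.
Independent dimensionless groups: 5 − 3 = 2.

2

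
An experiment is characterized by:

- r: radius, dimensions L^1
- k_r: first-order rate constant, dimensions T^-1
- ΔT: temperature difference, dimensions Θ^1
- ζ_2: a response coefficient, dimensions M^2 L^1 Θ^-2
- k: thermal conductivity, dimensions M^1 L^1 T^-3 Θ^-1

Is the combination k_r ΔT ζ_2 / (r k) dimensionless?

no

Sum the exponent of each base dimension across the product:
  M: −[r]_M + [k_r]_M + [ΔT]_M + [ζ_2]_M − [k]_M = −(0) + (0) + (0) + (2) − (1) = 1
  L: −[r]_L + [k_r]_L + [ΔT]_L + [ζ_2]_L − [k]_L = −(1) + (0) + (0) + (1) − (1) = -1
  T: −[r]_T + [k_r]_T + [ΔT]_T + [ζ_2]_T − [k]_T = −(0) + (-1) + (0) + (0) − (-3) = 2
  Θ: −[r]_Θ + [k_r]_Θ + [ΔT]_Θ + [ζ_2]_Θ − [k]_Θ = −(0) + (0) + (1) + (-2) − (-1) = 0
Net dimensions [M L⁻¹ T²] ≠ [1] — not dimensionless.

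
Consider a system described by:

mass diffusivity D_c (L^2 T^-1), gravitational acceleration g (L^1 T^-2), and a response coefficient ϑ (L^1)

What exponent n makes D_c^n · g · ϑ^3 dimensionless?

Balance the L exponent: (2)·n from D_c, plus (1) + 3·(1) = 4 from the rest, must sum to zero.
2n + 4 = 0, so n = -2.

-2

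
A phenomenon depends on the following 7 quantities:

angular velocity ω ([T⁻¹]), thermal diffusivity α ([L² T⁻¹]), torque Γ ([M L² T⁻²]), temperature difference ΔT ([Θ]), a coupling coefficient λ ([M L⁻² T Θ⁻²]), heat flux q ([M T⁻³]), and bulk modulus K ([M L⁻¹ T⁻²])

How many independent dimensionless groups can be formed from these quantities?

3

There are 7 variables and 4 base dimensions (M, L, T, Θ).
The dimension matrix has rank 4.
Independent dimensionless groups: 7 − 4 = 3.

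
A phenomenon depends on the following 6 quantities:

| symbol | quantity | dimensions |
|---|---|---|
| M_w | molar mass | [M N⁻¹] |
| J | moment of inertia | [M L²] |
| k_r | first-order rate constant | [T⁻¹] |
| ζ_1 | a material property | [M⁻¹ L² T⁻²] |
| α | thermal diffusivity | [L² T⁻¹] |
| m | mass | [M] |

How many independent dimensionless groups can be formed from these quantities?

2

There are 6 variables and 4 base dimensions (M, L, T, N).
The dimension matrix has rank 4.
Independent dimensionless groups: 6 − 4 = 2.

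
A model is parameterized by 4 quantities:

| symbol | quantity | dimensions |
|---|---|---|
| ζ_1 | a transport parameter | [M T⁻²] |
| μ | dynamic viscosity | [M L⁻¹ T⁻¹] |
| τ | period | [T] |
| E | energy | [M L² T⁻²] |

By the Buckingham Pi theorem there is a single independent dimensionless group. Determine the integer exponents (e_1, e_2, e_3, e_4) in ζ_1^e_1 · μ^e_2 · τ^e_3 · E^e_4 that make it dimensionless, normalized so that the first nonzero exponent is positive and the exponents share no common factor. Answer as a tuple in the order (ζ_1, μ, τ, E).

(3, -2, 2, -1)

M: e_1·(1) + e_2·(1) + e_3·(0) + e_4·(1) = 0
L: e_1·(0) + e_2·(-1) + e_3·(0) + e_4·(2) = 0
T: e_1·(-2) + e_2·(-1) + e_3·(1) + e_4·(-2) = 0
Solving this homogeneous linear system for the smallest-integer solution (first nonzero entry positive) gives (3, -2, 2, -1).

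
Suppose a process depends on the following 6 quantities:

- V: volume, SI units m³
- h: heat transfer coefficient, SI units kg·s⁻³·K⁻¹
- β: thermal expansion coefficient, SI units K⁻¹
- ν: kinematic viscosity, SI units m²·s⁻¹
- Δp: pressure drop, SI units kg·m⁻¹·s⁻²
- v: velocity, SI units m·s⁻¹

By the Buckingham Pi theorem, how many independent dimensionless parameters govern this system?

2

There are 6 variables and 4 base dimensions (M, L, T, Θ).
The dimension matrix has rank 4.
Independent dimensionless groups: 6 − 4 = 2.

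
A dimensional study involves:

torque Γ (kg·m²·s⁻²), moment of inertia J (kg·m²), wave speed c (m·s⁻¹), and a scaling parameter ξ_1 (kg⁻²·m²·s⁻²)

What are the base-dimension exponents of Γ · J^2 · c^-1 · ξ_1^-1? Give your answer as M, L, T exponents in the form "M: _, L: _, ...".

M: 5, L: 3, T: 1

Collect each base-dimension exponent across the product:
  M: (1) + 2·(1) − (0) − (-2) = 5
  L: (2) + 2·(2) − (1) − (2) = 3
  T: (-2) + 2·(0) − (-1) − (-2) = 1
So the dimensions are [M⁵ L³ T].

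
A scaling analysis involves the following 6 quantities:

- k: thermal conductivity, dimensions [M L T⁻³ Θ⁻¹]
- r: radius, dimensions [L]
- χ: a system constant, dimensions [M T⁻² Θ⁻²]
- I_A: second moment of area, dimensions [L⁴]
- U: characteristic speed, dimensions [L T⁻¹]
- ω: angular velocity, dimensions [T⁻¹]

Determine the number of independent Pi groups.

2

There are 6 variables and 4 base dimensions (M, L, T, Θ).
The dimension matrix has rank 4.
Independent dimensionless groups: 6 − 4 = 2.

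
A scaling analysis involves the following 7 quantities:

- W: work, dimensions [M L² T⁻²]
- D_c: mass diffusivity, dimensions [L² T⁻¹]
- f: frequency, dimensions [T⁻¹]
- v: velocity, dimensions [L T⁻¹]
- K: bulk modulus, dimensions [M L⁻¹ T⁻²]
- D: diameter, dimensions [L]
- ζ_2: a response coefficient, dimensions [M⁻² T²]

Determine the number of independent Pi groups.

There are 7 variables and 3 base dimensions (M, L, T).
The dimension matrix has rank 3.
Independent dimensionless groups: 7 − 3 = 4.

4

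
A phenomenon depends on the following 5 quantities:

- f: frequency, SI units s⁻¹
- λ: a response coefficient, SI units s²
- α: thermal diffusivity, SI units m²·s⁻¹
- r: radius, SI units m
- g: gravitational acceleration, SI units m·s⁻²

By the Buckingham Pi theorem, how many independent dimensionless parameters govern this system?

3

There are 5 variables and 2 base dimensions (L, T).
The dimension matrix has rank 2.
Independent dimensionless groups: 5 − 2 = 3.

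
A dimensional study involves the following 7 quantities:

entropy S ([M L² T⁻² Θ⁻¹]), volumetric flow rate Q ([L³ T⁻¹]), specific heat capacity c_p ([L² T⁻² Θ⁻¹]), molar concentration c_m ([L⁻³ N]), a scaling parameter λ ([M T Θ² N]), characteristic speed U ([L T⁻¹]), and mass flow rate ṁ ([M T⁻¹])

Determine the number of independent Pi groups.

There are 7 variables and 5 base dimensions (M, L, T, Θ, N).
The dimension matrix has rank 5.
Independent dimensionless groups: 7 − 5 = 2.

2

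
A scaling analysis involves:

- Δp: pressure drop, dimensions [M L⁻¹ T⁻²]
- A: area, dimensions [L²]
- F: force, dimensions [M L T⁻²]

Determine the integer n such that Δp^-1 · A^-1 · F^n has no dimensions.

Balance the M exponent: (1)·n from F, plus −(1) − (0) = -1 from the rest, must sum to zero.
n − 1 = 0, so n = 1.

1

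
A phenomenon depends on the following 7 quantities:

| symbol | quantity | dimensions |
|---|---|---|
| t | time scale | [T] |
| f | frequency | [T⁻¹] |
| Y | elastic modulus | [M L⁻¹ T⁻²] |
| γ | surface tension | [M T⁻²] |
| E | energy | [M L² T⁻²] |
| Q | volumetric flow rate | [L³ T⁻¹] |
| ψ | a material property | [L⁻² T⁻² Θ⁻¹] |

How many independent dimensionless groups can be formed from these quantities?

There are 7 variables and 4 base dimensions (M, L, T, Θ).
The dimension matrix has rank 4.
Independent dimensionless groups: 7 − 4 = 3.

3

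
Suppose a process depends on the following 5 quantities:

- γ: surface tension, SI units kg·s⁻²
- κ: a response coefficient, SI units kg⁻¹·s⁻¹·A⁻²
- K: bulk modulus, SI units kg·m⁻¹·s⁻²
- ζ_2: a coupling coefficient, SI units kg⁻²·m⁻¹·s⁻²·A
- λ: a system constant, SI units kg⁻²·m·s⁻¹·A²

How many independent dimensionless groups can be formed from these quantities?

1

There are 5 variables and 4 base dimensions (M, L, T, I).
The dimension matrix has rank 4.
Independent dimensionless groups: 5 − 4 = 1.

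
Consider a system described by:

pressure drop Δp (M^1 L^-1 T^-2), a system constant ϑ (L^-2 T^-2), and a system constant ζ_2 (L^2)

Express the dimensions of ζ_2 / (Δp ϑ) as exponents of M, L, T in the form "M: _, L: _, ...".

Collect each base-dimension exponent across the product:
  M: −(1) − (0) + (0) = -1
  L: −(-1) − (-2) + (2) = 5
  T: −(-2) − (-2) + (0) = 4
So the dimensions are [M⁻¹ L⁵ T⁴].

M: -1, L: 5, T: 4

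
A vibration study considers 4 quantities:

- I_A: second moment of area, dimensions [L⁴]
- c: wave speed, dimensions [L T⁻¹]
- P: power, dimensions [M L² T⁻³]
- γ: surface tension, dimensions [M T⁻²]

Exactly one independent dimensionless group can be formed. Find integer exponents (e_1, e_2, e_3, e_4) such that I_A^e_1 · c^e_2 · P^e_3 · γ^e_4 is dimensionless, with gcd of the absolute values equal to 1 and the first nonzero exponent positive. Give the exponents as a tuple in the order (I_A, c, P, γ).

M: e_1·(0) + e_2·(0) + e_3·(1) + e_4·(1) = 0
L: e_1·(4) + e_2·(1) + e_3·(2) + e_4·(0) = 0
T: e_1·(0) + e_2·(-1) + e_3·(-3) + e_4·(-2) = 0
Solving this homogeneous linear system for the smallest-integer solution (first nonzero entry positive) gives (1, 4, -4, 4).

(1, 4, -4, 4)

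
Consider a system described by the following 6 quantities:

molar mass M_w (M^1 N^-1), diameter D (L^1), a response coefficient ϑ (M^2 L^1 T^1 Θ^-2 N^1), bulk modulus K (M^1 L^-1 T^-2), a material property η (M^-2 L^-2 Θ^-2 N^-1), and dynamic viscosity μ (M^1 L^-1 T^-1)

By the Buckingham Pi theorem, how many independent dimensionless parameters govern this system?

1

There are 6 variables and 5 base dimensions (M, L, T, Θ, N).
The dimension matrix has rank 5.
Independent dimensionless groups: 6 − 5 = 1.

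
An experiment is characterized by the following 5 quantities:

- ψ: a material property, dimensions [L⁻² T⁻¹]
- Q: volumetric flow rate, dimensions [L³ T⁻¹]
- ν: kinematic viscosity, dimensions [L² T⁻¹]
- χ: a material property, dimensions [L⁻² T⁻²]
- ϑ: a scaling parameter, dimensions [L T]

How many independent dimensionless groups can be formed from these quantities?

3

There are 5 variables and 2 base dimensions (L, T).
The dimension matrix has rank 2.
Independent dimensionless groups: 5 − 2 = 3.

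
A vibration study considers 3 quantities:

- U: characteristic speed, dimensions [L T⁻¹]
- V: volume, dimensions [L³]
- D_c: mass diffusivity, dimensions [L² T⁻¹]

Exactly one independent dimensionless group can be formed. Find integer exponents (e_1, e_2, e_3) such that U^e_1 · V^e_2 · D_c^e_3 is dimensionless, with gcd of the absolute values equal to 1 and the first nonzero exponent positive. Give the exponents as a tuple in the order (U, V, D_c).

(3, 1, -3)

L: e_1·(1) + e_2·(3) + e_3·(2) = 0
T: e_1·(-1) + e_2·(0) + e_3·(-1) = 0
Solving this homogeneous linear system for the smallest-integer solution (first nonzero entry positive) gives (3, 1, -3).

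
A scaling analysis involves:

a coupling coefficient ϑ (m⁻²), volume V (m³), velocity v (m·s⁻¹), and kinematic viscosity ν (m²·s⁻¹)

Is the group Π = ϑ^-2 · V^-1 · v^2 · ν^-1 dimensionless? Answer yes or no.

no

Sum the exponent of each base dimension across the product:
  L: −2·[ϑ]_L − [V]_L + 2·[v]_L − [ν]_L = −2·(-2) − (3) + 2·(1) − (2) = 1
  T: −2·[ϑ]_T − [V]_T + 2·[v]_T − [ν]_T = −2·(0) − (0) + 2·(-1) − (-1) = -1
Net dimensions [L T⁻¹] ≠ [1] — not dimensionless.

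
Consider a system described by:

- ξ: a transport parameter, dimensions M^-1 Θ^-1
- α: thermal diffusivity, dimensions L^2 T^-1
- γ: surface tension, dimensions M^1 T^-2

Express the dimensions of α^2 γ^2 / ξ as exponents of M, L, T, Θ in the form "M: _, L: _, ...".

M: 3, L: 4, T: -6, Θ: 1

Collect each base-dimension exponent across the product:
  M: −(-1) + 2·(0) + 2·(1) = 3
  L: −(0) + 2·(2) + 2·(0) = 4
  T: −(0) + 2·(-1) + 2·(-2) = -6
  Θ: −(-1) + 2·(0) + 2·(0) = 1
So the dimensions are [M³ L⁴ T⁻⁶ Θ].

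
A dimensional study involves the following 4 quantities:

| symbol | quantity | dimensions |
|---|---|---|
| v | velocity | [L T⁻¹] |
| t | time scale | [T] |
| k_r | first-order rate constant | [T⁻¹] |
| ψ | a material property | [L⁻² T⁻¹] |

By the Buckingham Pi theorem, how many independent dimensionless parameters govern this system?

There are 4 variables and 2 base dimensions (L, T).
The dimension matrix has rank 2.
Independent dimensionless groups: 4 − 2 = 2.

2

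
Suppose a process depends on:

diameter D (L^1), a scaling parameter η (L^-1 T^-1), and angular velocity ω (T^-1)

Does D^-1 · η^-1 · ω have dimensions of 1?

Sum the exponent of each base dimension across the product:
  L: −[D]_L − [η]_L + [ω]_L = −(1) − (-1) + (0) = 0
  T: −[D]_T − [η]_T + [ω]_T = −(0) − (-1) + (-1) = 0
All base exponents vanish — dimensionless.

yes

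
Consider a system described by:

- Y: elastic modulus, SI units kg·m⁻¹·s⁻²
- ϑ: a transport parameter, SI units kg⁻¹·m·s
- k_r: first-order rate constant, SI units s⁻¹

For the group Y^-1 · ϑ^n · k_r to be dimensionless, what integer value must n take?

-1

Balance the M exponent: (-1)·n from ϑ, plus −(1) + (0) = -1 from the rest, must sum to zero.
−n − 1 = 0, so n = -1.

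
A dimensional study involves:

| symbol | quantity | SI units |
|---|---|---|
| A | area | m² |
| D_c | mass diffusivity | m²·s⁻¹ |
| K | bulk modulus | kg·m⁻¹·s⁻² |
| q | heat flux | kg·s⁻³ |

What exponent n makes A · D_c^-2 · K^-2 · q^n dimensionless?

2

Balance the M exponent: (1)·n from q, plus (0) − 2·(0) − 2·(1) = -2 from the rest, must sum to zero.
n − 2 = 0, so n = 2.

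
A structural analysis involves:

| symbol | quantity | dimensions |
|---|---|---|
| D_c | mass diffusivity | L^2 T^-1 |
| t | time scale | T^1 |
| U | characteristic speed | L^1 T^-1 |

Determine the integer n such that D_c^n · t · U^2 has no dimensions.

-1

Balance the L exponent: (2)·n from D_c, plus (0) + 2·(1) = 2 from the rest, must sum to zero.
2n + 2 = 0, so n = -1.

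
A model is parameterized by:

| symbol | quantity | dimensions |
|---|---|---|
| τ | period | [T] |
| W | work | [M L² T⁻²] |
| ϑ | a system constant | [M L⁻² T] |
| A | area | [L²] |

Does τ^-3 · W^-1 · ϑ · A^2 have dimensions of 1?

Sum the exponent of each base dimension across the product:
  M: −3·[τ]_M − [W]_M + [ϑ]_M + 2·[A]_M = −3·(0) − (1) + (1) + 2·(0) = 0
  L: −3·[τ]_L − [W]_L + [ϑ]_L + 2·[A]_L = −3·(0) − (2) + (-2) + 2·(2) = 0
  T: −3·[τ]_T − [W]_T + [ϑ]_T + 2·[A]_T = −3·(1) − (-2) + (1) + 2·(0) = 0
  I: −3·[τ]_I − [W]_I + [ϑ]_I + 2·[A]_I = −3·(0) − (0) + (0) + 2·(0) = 0
All base exponents vanish — dimensionless.

yes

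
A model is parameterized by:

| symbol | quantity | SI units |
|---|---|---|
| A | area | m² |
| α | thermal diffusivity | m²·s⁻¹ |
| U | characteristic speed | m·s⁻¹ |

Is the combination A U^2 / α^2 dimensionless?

yes

Sum the exponent of each base dimension across the product:
  M: [A]_M − 2·[α]_M + 2·[U]_M = (0) − 2·(0) + 2·(0) = 0
  L: [A]_L − 2·[α]_L + 2·[U]_L = (2) − 2·(2) + 2·(1) = 0
  T: [A]_T − 2·[α]_T + 2·[U]_T = (0) − 2·(-1) + 2·(-1) = 0
  Θ: [A]_Θ − 2·[α]_Θ + 2·[U]_Θ = (0) − 2·(0) + 2·(0) = 0
All base exponents vanish — dimensionless.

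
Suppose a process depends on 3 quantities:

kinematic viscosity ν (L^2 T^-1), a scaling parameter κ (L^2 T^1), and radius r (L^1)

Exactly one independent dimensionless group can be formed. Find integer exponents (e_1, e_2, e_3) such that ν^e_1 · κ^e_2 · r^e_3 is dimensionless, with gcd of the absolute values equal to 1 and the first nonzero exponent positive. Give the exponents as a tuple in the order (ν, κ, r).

L: e_1·(2) + e_2·(2) + e_3·(1) = 0
T: e_1·(-1) + e_2·(1) + e_3·(0) = 0
Solving this homogeneous linear system for the smallest-integer solution (first nonzero entry positive) gives (1, 1, -4).

(1, 1, -4)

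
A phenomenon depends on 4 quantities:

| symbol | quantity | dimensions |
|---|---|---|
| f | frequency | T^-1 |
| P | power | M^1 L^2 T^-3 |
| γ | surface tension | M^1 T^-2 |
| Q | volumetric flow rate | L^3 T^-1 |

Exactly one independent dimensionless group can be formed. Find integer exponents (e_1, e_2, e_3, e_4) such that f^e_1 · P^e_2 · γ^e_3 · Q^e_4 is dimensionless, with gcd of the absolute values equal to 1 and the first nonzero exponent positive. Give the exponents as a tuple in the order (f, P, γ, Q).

(1, -3, 3, 2)

M: e_1·(0) + e_2·(1) + e_3·(1) + e_4·(0) = 0
L: e_1·(0) + e_2·(2) + e_3·(0) + e_4·(3) = 0
T: e_1·(-1) + e_2·(-3) + e_3·(-2) + e_4·(-1) = 0
Solving this homogeneous linear system for the smallest-integer solution (first nonzero entry positive) gives (1, -3, 3, 2).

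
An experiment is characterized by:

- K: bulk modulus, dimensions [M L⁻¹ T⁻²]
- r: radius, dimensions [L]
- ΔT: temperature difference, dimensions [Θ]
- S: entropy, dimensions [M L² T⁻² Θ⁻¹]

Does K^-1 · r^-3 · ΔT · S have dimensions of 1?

yes

Sum the exponent of each base dimension across the product:
  M: −[K]_M − 3·[r]_M + [ΔT]_M + [S]_M = −(1) − 3·(0) + (0) + (1) = 0
  L: −[K]_L − 3·[r]_L + [ΔT]_L + [S]_L = −(-1) − 3·(1) + (0) + (2) = 0
  T: −[K]_T − 3·[r]_T + [ΔT]_T + [S]_T = −(-2) − 3·(0) + (0) + (-2) = 0
  Θ: −[K]_Θ − 3·[r]_Θ + [ΔT]_Θ + [S]_Θ = −(0) − 3·(0) + (1) + (-1) = 0
All base exponents vanish — dimensionless.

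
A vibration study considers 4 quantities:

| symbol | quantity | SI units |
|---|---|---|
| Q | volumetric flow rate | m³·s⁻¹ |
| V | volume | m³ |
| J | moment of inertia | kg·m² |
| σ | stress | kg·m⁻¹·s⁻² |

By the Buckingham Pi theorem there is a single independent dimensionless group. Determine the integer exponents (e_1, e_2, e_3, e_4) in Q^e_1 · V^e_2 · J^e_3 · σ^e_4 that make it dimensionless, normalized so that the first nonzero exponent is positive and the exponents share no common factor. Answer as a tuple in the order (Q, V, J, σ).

(2, -3, 1, -1)

M: e_1·(0) + e_2·(0) + e_3·(1) + e_4·(1) = 0
L: e_1·(3) + e_2·(3) + e_3·(2) + e_4·(-1) = 0
T: e_1·(-1) + e_2·(0) + e_3·(0) + e_4·(-2) = 0
Solving this homogeneous linear system for the smallest-integer solution (first nonzero entry positive) gives (2, -3, 1, -1).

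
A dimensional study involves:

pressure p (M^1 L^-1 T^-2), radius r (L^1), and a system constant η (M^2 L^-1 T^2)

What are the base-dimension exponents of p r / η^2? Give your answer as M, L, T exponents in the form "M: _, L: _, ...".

M: -3, L: 2, T: -6

Collect each base-dimension exponent across the product:
  M: (1) + (0) − 2·(2) = -3
  L: (-1) + (1) − 2·(-1) = 2
  T: (-2) + (0) − 2·(2) = -6
So the dimensions are [M⁻³ L² T⁻⁶].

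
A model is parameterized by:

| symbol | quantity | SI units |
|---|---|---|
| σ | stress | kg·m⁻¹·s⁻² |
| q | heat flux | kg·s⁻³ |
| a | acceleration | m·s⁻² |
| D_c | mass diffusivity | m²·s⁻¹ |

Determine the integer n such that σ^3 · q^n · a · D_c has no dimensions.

-3

Balance the M exponent: (1)·n from q, plus 3·(1) + (0) + (0) = 3 from the rest, must sum to zero.
n + 3 = 0, so n = -3.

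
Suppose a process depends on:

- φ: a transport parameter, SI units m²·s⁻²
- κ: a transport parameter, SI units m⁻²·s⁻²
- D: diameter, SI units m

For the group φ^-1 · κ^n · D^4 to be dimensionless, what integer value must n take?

1

Balance the L exponent: (-2)·n from κ, plus −(2) + 4·(1) = 2 from the rest, must sum to zero.
-2n + 2 = 0, so n = 1.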